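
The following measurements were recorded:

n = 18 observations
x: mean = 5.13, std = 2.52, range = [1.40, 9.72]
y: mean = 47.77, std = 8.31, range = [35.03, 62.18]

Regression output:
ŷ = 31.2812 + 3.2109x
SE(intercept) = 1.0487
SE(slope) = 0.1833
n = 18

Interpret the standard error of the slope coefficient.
SE(β̂₁) = 0.1833 is the estimated standard deviation of the slope estimate across repeated samples; relative to β̂₁ = 3.2109 that is 5.7%, a precise estimate.

SE(β̂₁) = 0.1833 says: if we drew many samples of n = 18 from the same population and refit each time, the fitted slopes would scatter with a standard deviation of roughly 0.1833 around the true β₁.

Relative precision:
- SE / |β̂₁| = 0.1833 / 3.2109 = 5.7%
- Rule of thumb (under 20%: precise; 20% to under 50%: moderately precise; 50% or more: imprecise) → precise

Link to the t-test: t = β̂₁ / SE(β̂₁) = 3.2109 / 0.1833 = 17.5172, the statistic for H₀: β₁ = 0.

What drives SE(β̂₁): larger n (here n = 18) → smaller SE; more residual scatter → larger SE.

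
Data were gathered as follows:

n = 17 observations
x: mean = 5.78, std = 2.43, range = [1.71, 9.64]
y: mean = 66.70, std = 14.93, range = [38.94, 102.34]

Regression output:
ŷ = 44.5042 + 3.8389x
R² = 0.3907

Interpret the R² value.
About 39.07% of the variability in y is accounted for by the regression on x (R² = 0.3907) — a moderate linear fit.

R² = 1 − SS_res/SS_tot compares the residual scatter to the total scatter of y about its mean.

Here R² = 0.3907:
- Explained: 39.07% of the variation in y
- Unexplained (residual): 100% − 39.07% = 60.93%
- Rule of thumb (below 0.3 weak; 0.3 to below 0.7 moderate; 0.7 and above strong) → moderate

Note: R² never decreases when predictors are added, so it should not be used alone to compare models of different size.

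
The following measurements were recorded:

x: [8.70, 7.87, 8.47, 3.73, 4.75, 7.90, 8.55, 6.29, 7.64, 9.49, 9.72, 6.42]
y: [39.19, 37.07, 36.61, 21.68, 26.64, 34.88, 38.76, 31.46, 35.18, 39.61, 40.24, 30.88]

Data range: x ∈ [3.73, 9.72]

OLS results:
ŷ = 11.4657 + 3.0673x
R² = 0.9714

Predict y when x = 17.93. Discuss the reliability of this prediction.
ŷ = 66.4624, but this is extrapolation (above the data range [3.73, 9.72]) and may be unreliable.

Prediction calculation:
ŷ = 11.4657 + 3.0673 × 17.93
ŷ = 66.4624

Reliability:
- Data range: x ∈ [3.73, 9.72]
- Prediction point: x = 17.93 is 8.21 units above the observed range → this is EXTRAPOLATION, not interpolation

Why that matters here:
- R² describes fit only over the sampled x values; it says nothing about behaviour beyond them
- Real relationships often flatten, saturate, or turn nonlinear at extremes

A defensible statement: 'if the linear trend continued to x = 17.93, y would be about 66.4624' — the premise is untested.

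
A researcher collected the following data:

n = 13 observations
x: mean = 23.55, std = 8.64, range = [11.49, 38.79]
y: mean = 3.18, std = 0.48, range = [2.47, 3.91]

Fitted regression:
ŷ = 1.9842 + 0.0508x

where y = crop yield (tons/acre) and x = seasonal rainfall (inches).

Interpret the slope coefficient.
An increase of one inch in rainfall is associated with a 0.0508 tons/acre increase in predicted crop yield.

The slope coefficient β₁ = 0.0508 represents the marginal effect of rainfall on crop yield.

Interpretation:
- Rainfall up by 1 inch → predicted crop yield increases by 0.0508 tons/acre
- The effect is assumed constant over the observed range of x (linearity)
- The slope describes association in these data, not necessarily a causal effect

(β₀ = 1.9842 is the fitted value at x = 0 and is not part of the slope interpretation.)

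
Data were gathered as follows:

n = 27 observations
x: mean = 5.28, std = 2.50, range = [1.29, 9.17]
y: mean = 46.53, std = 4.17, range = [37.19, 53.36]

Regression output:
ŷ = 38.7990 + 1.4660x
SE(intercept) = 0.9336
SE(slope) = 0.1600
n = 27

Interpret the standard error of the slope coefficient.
The slope 1.4660 is pinned down to within about ±0.1600 (one SE) by these data — relative uncertainty 10.9%, i.e. precise.

What SE measures:
- The standard error quantifies the sampling variability of the coefficient estimate
- It is the estimated standard deviation of β̂₁ across hypothetical repeated samples of the same size
- Smaller SE → more precise estimate

Relative precision:
- SE / |β̂₁| = 0.1600 / 1.4660 = 10.9%
- Rule of thumb (under 20%: precise; 20% to under 50%: moderately precise; 50% or more: imprecise) → precise

Rough 95% range (±2 SE): 1.4660 ± 0.3200 → (1.1460, 1.7860).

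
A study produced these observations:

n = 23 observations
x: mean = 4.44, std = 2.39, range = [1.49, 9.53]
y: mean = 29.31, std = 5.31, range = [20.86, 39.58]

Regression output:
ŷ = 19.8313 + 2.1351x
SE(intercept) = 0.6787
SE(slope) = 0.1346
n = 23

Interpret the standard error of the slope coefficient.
The slope 2.1351 is pinned down to within about ±0.1346 (one SE) by these data — relative uncertainty 6.3%, i.e. precise.

SE(β̂₁) = 0.1346 says: if we drew many samples of n = 23 from the same population and refit each time, the fitted slopes would scatter with a standard deviation of roughly 0.1346 around the true β₁.

Relative precision:
- SE / |β̂₁| = 0.1346 / 2.1351 = 6.3%
- Rule of thumb (under 20%: precise; 20% to under 50%: moderately precise; 50% or more: imprecise) → precise

Link to the t-test: t = β̂₁ / SE(β̂₁) = 2.1351 / 0.1346 = 15.8626, the statistic for H₀: β₁ = 0.

What drives SE(β̂₁): wider spread of x values → smaller SE; more residual scatter → larger SE; larger n (here n = 23) → smaller SE.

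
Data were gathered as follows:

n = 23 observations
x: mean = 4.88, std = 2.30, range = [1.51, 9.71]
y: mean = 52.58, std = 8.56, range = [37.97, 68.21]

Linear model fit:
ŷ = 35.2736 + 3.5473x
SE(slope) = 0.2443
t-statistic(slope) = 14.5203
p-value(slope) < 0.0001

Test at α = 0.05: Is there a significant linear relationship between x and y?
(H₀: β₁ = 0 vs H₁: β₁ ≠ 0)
Since p-value < 0.0001 < α = 0.05, reject H₀ — the slope is significantly different from 0.

Hypothesis test for the slope coefficient:

H₀: β₁ = 0 (no linear relationship)
H₁: β₁ ≠ 0 (linear relationship exists)

Test statistic: t = β̂₁ / SE(β̂₁) = 3.5473 / 0.2443 = 14.5203

With df = 21, the two-sided p-value for |t| = 14.5203 is <0.0001.

Decision rule: reject H₀ if p-value < α.
p-value < 0.0001 < α = 0.05 → reject H₀.

Conclusion: the linear association between x and y is significant at the 5% level.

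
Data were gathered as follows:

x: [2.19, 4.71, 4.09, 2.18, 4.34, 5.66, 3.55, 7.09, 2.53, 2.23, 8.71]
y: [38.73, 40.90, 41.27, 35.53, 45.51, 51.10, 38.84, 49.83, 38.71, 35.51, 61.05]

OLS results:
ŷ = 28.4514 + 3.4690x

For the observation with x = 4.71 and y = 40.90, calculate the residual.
Residual = -3.8904

The residual is the difference between the actual value and the predicted value:

Residual = y - ŷ

Step 1: Calculate predicted value
ŷ = 28.4514 + 3.4690 × 4.71
ŷ = 44.7904

Step 2: Calculate residual
Residual = 40.90 - 44.7904
Residual = -3.8904

The residual is negative, so the observed y = 40.90 sits below the regression line (the line overestimates it by 3.8904).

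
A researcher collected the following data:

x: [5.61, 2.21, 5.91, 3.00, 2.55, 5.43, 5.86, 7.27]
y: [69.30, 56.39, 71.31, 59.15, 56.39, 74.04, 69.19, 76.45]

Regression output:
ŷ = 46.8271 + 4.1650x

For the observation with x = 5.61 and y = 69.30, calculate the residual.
Residual = -0.8928

The residual is the difference between the actual value and the predicted value:

Residual = y - ŷ

Step 1: Calculate predicted value
ŷ = 46.8271 + 4.1650 × 5.61
ŷ = 70.1928

Step 2: Calculate residual
Residual = 69.30 - 70.1928
Residual = -0.8928

Sign check: y < ŷ, so the point is below the line and the fit overestimates here.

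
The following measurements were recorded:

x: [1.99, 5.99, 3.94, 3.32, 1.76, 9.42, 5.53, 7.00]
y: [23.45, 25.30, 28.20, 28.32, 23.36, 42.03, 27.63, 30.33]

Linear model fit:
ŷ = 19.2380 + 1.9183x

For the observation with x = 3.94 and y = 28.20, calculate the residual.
Residual = 1.4039

The residual is the difference between the actual value and the predicted value:

Residual = y - ŷ

Step 1: Calculate predicted value
ŷ = 19.2380 + 1.9183 × 3.94
ŷ = 26.7961

Step 2: Calculate residual
Residual = 28.20 - 26.7961
Residual = 1.4039

Interpretation: the model underestimates the actual value by 1.4039 at this point (positive residual → observation lies above the fitted line).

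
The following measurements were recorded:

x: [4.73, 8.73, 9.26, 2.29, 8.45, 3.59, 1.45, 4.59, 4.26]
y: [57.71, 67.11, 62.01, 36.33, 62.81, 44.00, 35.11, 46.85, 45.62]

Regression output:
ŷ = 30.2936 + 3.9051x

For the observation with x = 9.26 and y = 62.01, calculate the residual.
Residual = -4.4448

The residual is the difference between the actual value and the predicted value:

Residual = y - ŷ

Step 1: Calculate predicted value
ŷ = 30.2936 + 3.9051 × 9.26
ŷ = 66.4548

Step 2: Calculate residual
Residual = 62.01 - 66.4548
Residual = -4.4448

Interpretation: the model overestimates the actual value by 4.4448 at this point (negative residual → observation lies below the fitted line).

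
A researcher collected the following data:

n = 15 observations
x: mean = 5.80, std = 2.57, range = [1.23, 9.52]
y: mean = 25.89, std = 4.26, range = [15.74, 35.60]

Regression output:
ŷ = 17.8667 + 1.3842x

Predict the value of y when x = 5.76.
ŷ = 25.8397

x = 5.76 lies inside the observed range [1.23, 9.52], so the fitted equation applies directly:

ŷ = 17.8667 + 1.3842 × 5.76
ŷ = 17.8667 + 7.9730
ŷ = 25.8397

This is the fitted mean response at that x — an individual observation would come with a wider prediction interval.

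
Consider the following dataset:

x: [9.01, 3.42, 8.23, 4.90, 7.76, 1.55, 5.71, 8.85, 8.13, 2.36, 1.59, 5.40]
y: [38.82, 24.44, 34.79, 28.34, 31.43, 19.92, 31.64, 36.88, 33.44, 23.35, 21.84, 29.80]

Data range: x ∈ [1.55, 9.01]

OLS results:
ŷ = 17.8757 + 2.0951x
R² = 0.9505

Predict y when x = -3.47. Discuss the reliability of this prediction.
ŷ = 10.6057 (extrapolation — x = -3.47 lies outside [1.55, 9.01], so reliability is low).

Prediction calculation:
ŷ = 17.8757 + 2.0951 × (-3.47)
ŷ = 10.6057

Reliability:
- Data range: x ∈ [1.55, 9.01]
- Prediction point: x = -3.47 is 5.02 units below the observed range → this is EXTRAPOLATION, not interpolation

Why that matters here:
- Real relationships often flatten, saturate, or turn nonlinear at extremes
- There are no observations near this x to validate the fitted line there
- The standard error of prediction grows with (x − x̄)², and x = -3.47 is far from x̄ = 5.58

Report the number if required, but flag clearly that it is an extrapolation.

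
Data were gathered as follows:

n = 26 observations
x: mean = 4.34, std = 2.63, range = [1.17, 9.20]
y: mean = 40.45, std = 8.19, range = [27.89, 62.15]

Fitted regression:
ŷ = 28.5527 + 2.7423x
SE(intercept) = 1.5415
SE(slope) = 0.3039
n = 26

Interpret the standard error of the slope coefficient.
SE(slope) = 0.3039 measures the uncertainty in the estimated slope. The coefficient is estimated precisely (SE/|β̂₁| = 11.1%).

SE(β̂₁) = s / √Sxx, where s is the residual standard deviation and Sxx = Σ(x − x̄)². It is the yardstick for how far β̂₁ = 2.7423 could plausibly be from the true slope.

Relative precision:
- SE / |β̂₁| = 0.3039 / 2.7423 = 11.1%
- Rule of thumb (under 20%: precise; 20% to under 50%: moderately precise; 50% or more: imprecise) → precise

Link to interval estimation: a confidence interval for β₁ is β̂₁ ± t* × 0.3039, so SE sets the half-width per unit of t*.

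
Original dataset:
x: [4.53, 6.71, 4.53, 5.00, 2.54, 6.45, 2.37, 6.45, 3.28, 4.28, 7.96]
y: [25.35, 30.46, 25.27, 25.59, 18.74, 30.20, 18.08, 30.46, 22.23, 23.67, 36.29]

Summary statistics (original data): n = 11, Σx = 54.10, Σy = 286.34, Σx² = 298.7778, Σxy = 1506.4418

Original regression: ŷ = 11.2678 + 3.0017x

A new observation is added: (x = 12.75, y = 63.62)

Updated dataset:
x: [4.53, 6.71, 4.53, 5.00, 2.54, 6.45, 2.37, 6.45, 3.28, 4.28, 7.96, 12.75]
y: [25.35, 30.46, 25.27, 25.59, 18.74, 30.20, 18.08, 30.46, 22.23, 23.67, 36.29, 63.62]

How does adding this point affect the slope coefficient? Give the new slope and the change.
The slope changes from 3.0017 to 4.1384 (change of +1.1367, or +37.9%).

x = 12.75 lies well outside the original x-range [2.37, 7.96] (x̄ ≈ 4.92), so this observation has high leverage and can move the slope substantially.

Step 1: Update the sums with the new point (n goes from 11 to 12)
Σx  = 54.10 + 12.75 = 66.85
Σy  = 286.34 + 63.62 = 349.96
Σx² = 298.7778 + 12.75² = 298.7778 + 162.5625 = 461.3403
Σxy = 1506.4418 + 12.75×63.62 = 1506.4418 + 811.1550 = 2317.5968

Step 2: Recompute the slope with b₁ = (nΣxy − ΣxΣy) / (nΣx² − (Σx)²)
Numerator   = 12×2317.5968 − 66.85×349.96 = 27811.1616 − 23394.8260 = 4416.3356
Denominator = 12×461.3403 − 66.85² = 5536.0836 − 4468.9225 = 1067.1611
b₁(new) = 4416.3356 / 1067.1611 = 4.1384

(Same formula on the original sums: (11×1506.4418 − 54.10×286.34) / (11×298.7778 − 54.10²) = 1079.8658 / 359.7458 = 3.0017, matching the given fit.)

Step 3: Change in slope
Δβ₁ = 4.1384 − 3.0017 = +1.1367
Relative change = +1.1367 / 3.0017 × 100% = +37.9%
→ the slope increases when the point is added.

A high-leverage point only changes the slope if it is off the original line; here y = 63.62 is above the original trend, so the slope increases.
In practice: examine leverage (hᵢ) and Cook's distance rather than deleting it automatically.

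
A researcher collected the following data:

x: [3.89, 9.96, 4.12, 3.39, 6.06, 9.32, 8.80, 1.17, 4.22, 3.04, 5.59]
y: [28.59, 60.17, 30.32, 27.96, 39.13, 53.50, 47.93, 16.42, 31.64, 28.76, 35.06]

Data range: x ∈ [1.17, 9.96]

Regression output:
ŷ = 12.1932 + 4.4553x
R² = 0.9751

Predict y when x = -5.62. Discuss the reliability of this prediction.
ŷ = -12.8456, but this is extrapolation (below the data range [1.17, 9.96]) and may be unreliable.

Prediction calculation:
ŷ = 12.1932 + 4.4553 × (-5.62)
ŷ = -12.8456

Reliability:
- Data range: x ∈ [1.17, 9.96]
- Prediction point: x = -5.62 is 6.79 units below the observed range → this is EXTRAPOLATION, not interpolation

Why that matters here:
- The linear relationship may not hold outside the observed range
- The standard error of prediction grows with (x − x̄)², and x = -5.62 is far from x̄ = 5.41

A defensible statement: 'if the linear trend continued to x = -5.62, y would be about -12.8456' — the premise is untested.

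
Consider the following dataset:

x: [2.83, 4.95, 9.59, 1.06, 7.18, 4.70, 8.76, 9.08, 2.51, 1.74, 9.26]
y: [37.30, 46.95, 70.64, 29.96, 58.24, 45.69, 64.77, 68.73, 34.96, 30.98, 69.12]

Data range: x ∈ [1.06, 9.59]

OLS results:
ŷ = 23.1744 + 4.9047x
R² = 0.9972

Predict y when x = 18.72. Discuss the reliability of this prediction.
ŷ = 114.9904 (extrapolation — x = 18.72 lies outside [1.06, 9.59], so reliability is low).

Prediction calculation:
ŷ = 23.1744 + 4.9047 × 18.72
ŷ = 114.9904

Reliability:
- Data range: x ∈ [1.06, 9.59]
- Prediction point: x = 18.72 is 9.13 units above the observed range → this is EXTRAPOLATION, not interpolation

Why that matters here:
- The standard error of prediction grows with (x − x̄)², and x = 18.72 is far from x̄ = 5.61
- R² describes fit only over the sampled x values; it says nothing about behaviour beyond them
- There are no observations near this x to validate the fitted line there

Report the number if required, but flag clearly that it is an extrapolation.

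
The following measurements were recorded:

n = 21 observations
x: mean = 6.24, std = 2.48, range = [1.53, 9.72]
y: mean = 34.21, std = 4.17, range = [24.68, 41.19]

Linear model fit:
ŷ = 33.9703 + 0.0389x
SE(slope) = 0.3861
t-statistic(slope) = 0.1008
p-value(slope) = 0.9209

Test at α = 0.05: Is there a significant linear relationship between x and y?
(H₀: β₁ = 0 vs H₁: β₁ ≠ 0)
Fail to reject H₀: p-value = 0.9209 ≥ α = 0.05. The linear relationship is not significant at the 5% level.

Hypothesis test for the slope coefficient:

H₀: β₁ = 0 (no linear relationship)
H₁: β₁ ≠ 0 (linear relationship exists)

Test statistic: t = β̂₁ / SE(β̂₁) = 0.0389 / 0.3861 = 0.1008

p = 0.9209: how often a slope estimate this far from 0 (in SE units) would arise by chance if β₁ were truly 0.

Decision rule: reject H₀ if p-value < α.
p-value = 0.9209 ≥ α = 0.05 → fail to reject H₀.

Conclusion: the linear association between x and y is not significant at the 5% level.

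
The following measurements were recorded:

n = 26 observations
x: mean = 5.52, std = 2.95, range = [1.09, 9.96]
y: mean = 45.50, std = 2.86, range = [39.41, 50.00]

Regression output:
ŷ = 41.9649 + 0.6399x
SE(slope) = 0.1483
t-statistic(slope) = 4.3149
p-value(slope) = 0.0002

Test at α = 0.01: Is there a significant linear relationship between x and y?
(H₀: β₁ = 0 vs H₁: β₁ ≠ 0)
p-value = 0.0002 < α = 0.01, so we reject H₀. The relationship is significant.

Hypothesis test for the slope coefficient:

H₀: β₁ = 0 (no linear relationship)
H₁: β₁ ≠ 0 (linear relationship exists)

Test statistic: t = β̂₁ / SE(β̂₁) = 0.6399 / 0.1483 = 4.3149

p = 0.0002: how often a slope estimate this far from 0 (in SE units) would arise by chance if β₁ were truly 0.

Decision rule: reject H₀ if p-value < α.
p-value = 0.0002 < α = 0.01 → reject H₀.

There is sufficient evidence at the 1% significance level to conclude that a linear relationship exists between x and y.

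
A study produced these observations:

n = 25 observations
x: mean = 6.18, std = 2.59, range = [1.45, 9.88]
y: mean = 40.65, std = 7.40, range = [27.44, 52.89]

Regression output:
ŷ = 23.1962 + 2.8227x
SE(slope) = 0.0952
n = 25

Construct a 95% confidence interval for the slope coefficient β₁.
The 95% CI for β₁ is (2.6258, 3.0196)

Confidence interval for the slope:

The 95% CI for β₁ is: β̂₁ ± t*(α/2, n-2) × SE(β̂₁)

Step 1: Find critical t-value
- Confidence level = 0.95
- Degrees of freedom = n - 2 = 25 - 2 = 23
- t*(α/2, 23) = 2.0687

Step 2: Calculate margin of error
Margin = 2.0687 × 0.0952 = 0.1969

Step 3: Construct interval
CI = 2.8227 ± 0.1969
CI = (2.6258, 3.0196)

Interpretation: intervals built this way capture the true β₁ in 95% of repeated samples; here the plausible range for the per-unit effect of x on y is 2.6258 to 3.0196.
Since 0 is outside the interval, a two-sided test at α = 0.05 would reject H₀: β₁ = 0.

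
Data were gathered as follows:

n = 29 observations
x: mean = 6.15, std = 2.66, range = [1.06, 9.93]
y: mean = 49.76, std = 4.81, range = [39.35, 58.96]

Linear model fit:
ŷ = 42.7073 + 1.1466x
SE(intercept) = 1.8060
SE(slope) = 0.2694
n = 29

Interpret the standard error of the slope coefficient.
The slope 1.1466 is pinned down to within about ±0.2694 (one SE) by these data — relative uncertainty 23.5%, i.e. moderately precise.

SE(β̂₁) = 0.2694 says: if we drew many samples of n = 29 from the same population and refit each time, the fitted slopes would scatter with a standard deviation of roughly 0.2694 around the true β₁.

Relative precision:
- SE / |β̂₁| = 0.2694 / 1.1466 = 23.5%
- Rule of thumb (under 20%: precise; 20% to under 50%: moderately precise; 50% or more: imprecise) → moderately precise

Link to the t-test: t = β̂₁ / SE(β̂₁) = 1.1466 / 0.2694 = 4.2561, the statistic for H₀: β₁ = 0.

What drives SE(β̂₁): wider spread of x values → smaller SE; more residual scatter → larger SE.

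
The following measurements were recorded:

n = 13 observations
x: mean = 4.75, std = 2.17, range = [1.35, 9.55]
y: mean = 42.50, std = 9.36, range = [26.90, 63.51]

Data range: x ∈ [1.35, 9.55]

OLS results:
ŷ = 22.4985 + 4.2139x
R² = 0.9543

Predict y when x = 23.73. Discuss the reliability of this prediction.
ŷ = 122.4943, but this is extrapolation (above the data range [1.35, 9.55]) and may be unreliable.

Prediction calculation:
ŷ = 22.4985 + 4.2139 × 23.73
ŷ = 122.4943

Reliability:
- Data range: x ∈ [1.35, 9.55]
- Prediction point: x = 23.73 is 14.18 units above the observed range → this is EXTRAPOLATION, not interpolation

Why that matters here:
- There are no observations near this x to validate the fitted line there
- Real relationships often flatten, saturate, or turn nonlinear at extremes
- R² describes fit only over the sampled x values; it says nothing about behaviour beyond them

A defensible statement: 'if the linear trend continued to x = 23.73, y would be about 122.4943' — the premise is untested.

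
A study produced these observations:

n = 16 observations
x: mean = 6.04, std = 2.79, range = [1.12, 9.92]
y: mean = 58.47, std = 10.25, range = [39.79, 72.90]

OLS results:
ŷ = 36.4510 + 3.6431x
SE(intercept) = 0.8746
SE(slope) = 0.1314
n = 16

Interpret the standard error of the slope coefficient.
SE(β̂₁) = 0.1314 is the estimated standard deviation of the slope estimate across repeated samples; relative to β̂₁ = 3.6431 that is 3.6%, a precise estimate.

SE(β̂₁) = s / √Sxx, where s is the residual standard deviation and Sxx = Σ(x − x̄)². It is the yardstick for how far β̂₁ = 3.6431 could plausibly be from the true slope.

Relative precision:
- SE / |β̂₁| = 0.1314 / 3.6431 = 3.6%
- Rule of thumb (under 20%: precise; 20% to under 50%: moderately precise; 50% or more: imprecise) → precise

Link to interval estimation: a confidence interval for β₁ is β̂₁ ± t* × 0.1314, so SE sets the half-width per unit of t*.

What drives SE(β̂₁): wider spread of x values → smaller SE.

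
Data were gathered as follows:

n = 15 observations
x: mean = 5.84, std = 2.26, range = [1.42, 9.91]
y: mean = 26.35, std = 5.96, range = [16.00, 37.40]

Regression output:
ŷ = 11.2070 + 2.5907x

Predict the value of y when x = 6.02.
ŷ = 26.8030

x = 6.02 lies inside the observed range [1.42, 9.91], so the fitted equation applies directly:

ŷ = 11.2070 + 2.5907 × 6.02
ŷ = 11.2070 + 15.5960
ŷ = 26.8030

This is the fitted mean response at that x — an individual observation would come with a wider prediction interval.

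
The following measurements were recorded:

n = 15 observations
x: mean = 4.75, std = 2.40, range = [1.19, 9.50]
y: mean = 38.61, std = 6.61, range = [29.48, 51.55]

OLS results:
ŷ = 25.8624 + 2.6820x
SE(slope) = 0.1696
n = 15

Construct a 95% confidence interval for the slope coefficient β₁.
The 95% CI for β₁ is (2.3156, 3.0484)

Confidence interval for the slope:

The 95% CI for β₁ is: β̂₁ ± t*(α/2, n-2) × SE(β̂₁)

Step 1: Find critical t-value
- Confidence level = 0.95
- Degrees of freedom = n - 2 = 15 - 2 = 13
- t*(α/2, 13) = 2.1604

Step 2: Calculate margin of error
Margin = 2.1604 × 0.1696 = 0.3664

Step 3: Construct interval
CI = 2.6820 ± 0.3664
CI = (2.3156, 3.0484)

Interpretation: intervals built this way capture the true β₁ in 95% of repeated samples; here the plausible range for the per-unit effect of x on y is 2.3156 to 3.0484.
Both endpoints are positive, so the data support a genuinely positive slope at this confidence level.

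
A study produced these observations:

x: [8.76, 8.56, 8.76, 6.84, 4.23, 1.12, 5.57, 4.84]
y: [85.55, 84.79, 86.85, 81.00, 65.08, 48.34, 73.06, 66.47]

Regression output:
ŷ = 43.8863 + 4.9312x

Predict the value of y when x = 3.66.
ŷ = 61.9345

To predict y for x = 3.66, substitute into the regression equation:

ŷ = 43.8863 + 4.9312 × 3.66
ŷ = 43.8863 + 18.0482
ŷ = 61.9345

This is the fitted mean response at that x — an individual observation would come with a wider prediction interval.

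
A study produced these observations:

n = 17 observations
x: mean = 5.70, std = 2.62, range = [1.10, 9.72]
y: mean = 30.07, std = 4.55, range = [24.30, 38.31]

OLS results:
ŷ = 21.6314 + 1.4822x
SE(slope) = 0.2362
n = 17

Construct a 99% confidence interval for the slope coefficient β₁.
The 99% CI for β₁ is (0.7862, 2.1782)

Confidence interval for the slope:

The 99% CI for β₁ is: β̂₁ ± t*(α/2, n-2) × SE(β̂₁)

Step 1: Find critical t-value
- Confidence level = 0.99
- Degrees of freedom = n - 2 = 17 - 2 = 15
- t*(α/2, 15) = 2.9467

Step 2: Calculate margin of error
Margin = 2.9467 × 0.2362 = 0.6960

Step 3: Construct interval
CI = 1.4822 ± 0.6960
CI = (0.7862, 2.1782)

Interpretation: We are 99% confident that the true slope β₁ lies between 0.7862 and 2.1782.
The interval does not include 0, suggesting a significant linear relationship.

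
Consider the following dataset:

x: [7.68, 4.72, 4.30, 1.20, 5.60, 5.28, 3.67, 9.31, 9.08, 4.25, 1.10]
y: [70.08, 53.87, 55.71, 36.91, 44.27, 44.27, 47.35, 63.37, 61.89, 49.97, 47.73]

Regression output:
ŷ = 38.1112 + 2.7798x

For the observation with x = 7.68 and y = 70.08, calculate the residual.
Residual = 10.6199

The residual is the difference between the actual value and the predicted value:

Residual = y - ŷ

Step 1: Calculate predicted value
ŷ = 38.1112 + 2.7798 × 7.68
ŷ = 59.4601

Step 2: Calculate residual
Residual = 70.08 - 59.4601
Residual = 10.6199

Interpretation: the model underestimates the actual value by 10.6199 at this point (positive residual → observation lies above the fitted line).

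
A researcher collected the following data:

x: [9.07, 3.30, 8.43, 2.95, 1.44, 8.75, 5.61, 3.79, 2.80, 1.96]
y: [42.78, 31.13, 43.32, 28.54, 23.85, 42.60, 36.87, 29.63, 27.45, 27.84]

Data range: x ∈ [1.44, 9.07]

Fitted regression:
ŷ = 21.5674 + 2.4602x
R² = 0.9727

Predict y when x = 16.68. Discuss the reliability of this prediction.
The equation gives ŷ = 62.6035; however x = 16.68 is 7.61 units above the observed range, so this extrapolated value should not be trusted.

Prediction calculation:
ŷ = 21.5674 + 2.4602 × 16.68
ŷ = 62.6035

Reliability:
- Data range: x ∈ [1.44, 9.07]
- Prediction point: x = 16.68 is 7.61 units above the observed range → this is EXTRAPOLATION, not interpolation

Why that matters here:
- There are no observations near this x to validate the fitted line there
- The linear relationship may not hold outside the observed range
- R² describes fit only over the sampled x values; it says nothing about behaviour beyond them

Report the number if required, but flag clearly that it is an extrapolation.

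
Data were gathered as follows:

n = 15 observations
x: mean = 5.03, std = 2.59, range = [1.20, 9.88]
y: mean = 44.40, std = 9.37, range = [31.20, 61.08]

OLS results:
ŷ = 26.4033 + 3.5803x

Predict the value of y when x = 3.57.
ŷ = 39.1850

Plug x = 3.57 into the fitted line:

ŷ = 26.4033 + 3.5803 × 3.57
ŷ = 26.4033 + 12.7817
ŷ = 39.1850

This is a point prediction; actual observations scatter around it by roughly the residual standard deviation.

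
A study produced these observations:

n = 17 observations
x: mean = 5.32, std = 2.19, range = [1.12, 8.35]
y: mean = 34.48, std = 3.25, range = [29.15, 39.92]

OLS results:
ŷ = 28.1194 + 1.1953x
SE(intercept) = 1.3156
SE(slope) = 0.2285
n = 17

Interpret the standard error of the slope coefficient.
The slope 1.1953 is pinned down to within about ±0.2285 (one SE) by these data — relative uncertainty 19.1%, i.e. precise.

SE(β̂₁) = 0.2285 says: if we drew many samples of n = 17 from the same population and refit each time, the fitted slopes would scatter with a standard deviation of roughly 0.2285 around the true β₁.

Relative precision:
- SE / |β̂₁| = 0.2285 / 1.1953 = 19.1%
- Rule of thumb (under 20%: precise; 20% to under 50%: moderately precise; 50% or more: imprecise) → precise

Rough 95% range (±2 SE): 1.1953 ± 0.4570 → (0.7383, 1.6523).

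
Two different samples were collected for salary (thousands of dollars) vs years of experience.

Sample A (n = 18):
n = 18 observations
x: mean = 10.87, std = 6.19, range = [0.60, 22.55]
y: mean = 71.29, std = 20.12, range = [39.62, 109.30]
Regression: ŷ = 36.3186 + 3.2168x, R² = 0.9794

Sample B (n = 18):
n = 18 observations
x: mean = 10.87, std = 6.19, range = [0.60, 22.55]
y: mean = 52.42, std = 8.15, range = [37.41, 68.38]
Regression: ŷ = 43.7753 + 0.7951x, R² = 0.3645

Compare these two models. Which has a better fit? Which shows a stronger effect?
Model A has the better fit (R² = 0.9794 vs 0.3645). Model A shows the stronger effect (|β₁| = 3.2168 vs 0.7951).

Model Comparison:

Goodness of fit (R²):
- Model A: R² = 0.9794 → 97.94% of variance in salary explained
- Model B: R² = 0.3645 → 36.45% of variance in salary explained
- 0.9794 > 0.3645 → Model A has the better fit

Effect size (slope magnitude):
- Model A: β₁ = 3.2168 → predicted salary rises 3.2168 thousand dollars per additional year of experience
- Model B: β₁ = 0.7951 → predicted salary rises 0.7951 thousand dollars per additional year of experience
- |3.2168| > |0.7951| → Model A shows the stronger marginal effect

Notes:
- R² measures how tightly points cluster around the line; β₁ measures how steep the line is — they answer different questions.
- A better fit (higher R²) doesn't necessarily mean a more important relationship.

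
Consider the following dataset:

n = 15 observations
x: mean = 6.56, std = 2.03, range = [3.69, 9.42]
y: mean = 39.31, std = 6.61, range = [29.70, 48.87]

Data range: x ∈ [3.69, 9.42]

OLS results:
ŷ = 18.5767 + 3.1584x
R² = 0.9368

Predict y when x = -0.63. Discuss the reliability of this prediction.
ŷ = 16.5869, but this is extrapolation (below the data range [3.69, 9.42]) and may be unreliable.

Prediction calculation:
ŷ = 18.5767 + 3.1584 × (-0.63)
ŷ = 16.5869

Reliability:
- Data range: x ∈ [3.69, 9.42]
- Prediction point: x = -0.63 is 4.32 units below the observed range → this is EXTRAPOLATION, not interpolation

Why that matters here:
- Real relationships often flatten, saturate, or turn nonlinear at extremes
- The standard error of prediction grows with (x − x̄)², and x = -0.63 is far from x̄ = 6.56
- R² describes fit only over the sampled x values; it says nothing about behaviour beyond them

The R² = 0.9368 only validates the fit within [3.69, 9.42]; treat ŷ = 16.5869 with caution.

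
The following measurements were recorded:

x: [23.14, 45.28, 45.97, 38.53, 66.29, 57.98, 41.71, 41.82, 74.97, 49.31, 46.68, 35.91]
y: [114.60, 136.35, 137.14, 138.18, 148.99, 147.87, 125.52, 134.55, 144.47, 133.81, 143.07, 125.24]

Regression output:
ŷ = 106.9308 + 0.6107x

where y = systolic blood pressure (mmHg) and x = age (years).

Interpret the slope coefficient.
For each additional year of age, predicted blood pressure increases by approximately 0.6107 mmHg.

β₁ = 0.6107 is the change in predicted blood pressure (mmHg) per additional year of age.

Interpretation:
- Age up by 1 year → predicted blood pressure increases by 0.6107 mmHg
- This is a linear approximation: the same per-unit change is assumed across the whole observed x range
- The slope describes association in these data, not necessarily a causal effect

(β₀ = 106.9308 is the fitted value at x = 0 and is not part of the slope interpretation.)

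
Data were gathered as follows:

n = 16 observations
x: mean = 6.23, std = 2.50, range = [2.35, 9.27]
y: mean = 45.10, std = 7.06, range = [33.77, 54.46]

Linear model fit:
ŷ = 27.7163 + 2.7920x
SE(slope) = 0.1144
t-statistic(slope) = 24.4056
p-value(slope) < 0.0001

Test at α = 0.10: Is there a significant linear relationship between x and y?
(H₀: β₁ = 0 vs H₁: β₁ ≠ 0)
Reject H₀: p-value < 0.0001 < α = 0.10. The linear relationship is significant at the 10% level.

Hypothesis test for the slope coefficient:

H₀: β₁ = 0 (no linear relationship)
H₁: β₁ ≠ 0 (linear relationship exists)

Test statistic: t = β̂₁ / SE(β̂₁) = 2.7920 / 0.1144 = 24.4056

The p-value (<0.0001) is the probability, under H₀, of a t-statistic at least as extreme as |t| = 24.4056 (two-sided, df = n − 2 = 14).

Decision rule: reject H₀ if p-value < α.
p-value < 0.0001 < α = 0.10 → reject H₀.

Conclusion: the linear association between x and y is significant at the 10% level.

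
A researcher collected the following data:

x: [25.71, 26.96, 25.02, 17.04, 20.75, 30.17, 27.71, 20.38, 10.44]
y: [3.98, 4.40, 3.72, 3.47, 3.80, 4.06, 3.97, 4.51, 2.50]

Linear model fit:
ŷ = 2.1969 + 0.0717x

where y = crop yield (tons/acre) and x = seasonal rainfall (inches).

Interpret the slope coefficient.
On average, crop yield is about 0.0717 tons/acre higher for every extra inch of rainfall.

The slope β₁ = 0.0717 gives the rate at which the fitted crop yield changes with rainfall.

Interpretation:
- Rainfall up by 1 inch → predicted crop yield increases by 0.0717 tons/acre
- The effect is assumed constant over the observed range of x (linearity)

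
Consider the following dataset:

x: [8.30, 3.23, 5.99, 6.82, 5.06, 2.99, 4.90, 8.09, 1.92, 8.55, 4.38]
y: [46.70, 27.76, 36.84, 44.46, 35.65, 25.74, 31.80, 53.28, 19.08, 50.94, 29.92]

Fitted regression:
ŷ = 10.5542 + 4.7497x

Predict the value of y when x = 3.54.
ŷ = 27.3681

x = 3.54 lies inside the observed range [1.92, 8.55], so the fitted equation applies directly:

ŷ = 10.5542 + 4.7497 × 3.54
ŷ = 10.5542 + 16.8139
ŷ = 27.3681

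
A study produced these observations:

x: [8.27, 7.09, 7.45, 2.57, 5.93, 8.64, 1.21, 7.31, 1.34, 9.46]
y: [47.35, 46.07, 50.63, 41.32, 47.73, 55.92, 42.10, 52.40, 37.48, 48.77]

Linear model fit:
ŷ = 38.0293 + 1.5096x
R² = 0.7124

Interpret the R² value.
R² = 0.7124 means 71.24% of the variation in y is explained by the linear relationship with x. This indicates a strong fit.

R² (coefficient of determination) measures the proportion of variance in y explained by the regression model.

Here R² = 0.7124:
- Explained: 71.24% of the variation in y
- Unexplained (residual): 100% − 71.24% = 28.76%
- Rule of thumb (below 0.3 weak; 0.3 to below 0.7 moderate; 0.7 and above strong) → strong

Equivalently, for simple linear regression R² = r², so |r| = √0.7124 ≈ 0.8440.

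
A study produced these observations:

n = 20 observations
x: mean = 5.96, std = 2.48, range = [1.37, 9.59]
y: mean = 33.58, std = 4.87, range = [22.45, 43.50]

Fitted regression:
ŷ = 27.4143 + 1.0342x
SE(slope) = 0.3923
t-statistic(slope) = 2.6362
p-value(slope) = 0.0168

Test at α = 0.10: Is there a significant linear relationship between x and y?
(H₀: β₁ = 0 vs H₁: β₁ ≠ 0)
Reject H₀: p-value = 0.0168 < α = 0.10. The linear relationship is significant at the 10% level.

Hypothesis test for the slope coefficient:

H₀: β₁ = 0 (no linear relationship)
H₁: β₁ ≠ 0 (linear relationship exists)

Test statistic: t = β̂₁ / SE(β̂₁) = 1.0342 / 0.3923 = 2.6362

p = 0.0168: how often a slope estimate this far from 0 (in SE units) would arise by chance if β₁ were truly 0.

Decision rule: reject H₀ if p-value < α.
p-value = 0.0168 < α = 0.10 → reject H₀.

At α = 0.10 the data do provide convincing evidence of a nonzero slope.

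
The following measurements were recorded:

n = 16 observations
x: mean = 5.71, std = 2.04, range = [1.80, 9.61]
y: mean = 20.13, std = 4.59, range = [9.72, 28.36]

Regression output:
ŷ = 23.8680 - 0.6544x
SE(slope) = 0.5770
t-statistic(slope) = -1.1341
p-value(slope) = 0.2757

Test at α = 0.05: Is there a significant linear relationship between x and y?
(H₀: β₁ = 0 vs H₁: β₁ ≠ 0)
Fail to reject H₀: p-value = 0.2757 ≥ α = 0.05. The linear relationship is not significant at the 5% level.

Hypothesis test for the slope coefficient:

H₀: β₁ = 0 (no linear relationship)
H₁: β₁ ≠ 0 (linear relationship exists)

Test statistic: t = β̂₁ / SE(β̂₁) = -0.6544 / 0.5770 = -1.1341

The p-value (0.2757) is the probability, under H₀, of a t-statistic at least as extreme as |t| = 1.1341 (two-sided, df = n − 2 = 14).

Decision rule: reject H₀ if p-value < α.
p-value = 0.2757 ≥ α = 0.05 → fail to reject H₀.

There is not sufficient evidence at the 5% significance level to conclude that a linear relationship exists between x and y.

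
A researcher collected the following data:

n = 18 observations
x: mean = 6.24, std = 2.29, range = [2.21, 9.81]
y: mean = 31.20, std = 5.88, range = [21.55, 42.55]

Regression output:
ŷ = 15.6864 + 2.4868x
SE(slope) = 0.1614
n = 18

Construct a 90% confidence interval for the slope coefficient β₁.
The 90% CI for β₁ is (2.2050, 2.7686)

Confidence interval for the slope:

The 90% CI for β₁ is: β̂₁ ± t*(α/2, n-2) × SE(β̂₁)

Step 1: Find critical t-value
- Confidence level = 0.9
- Degrees of freedom = n - 2 = 18 - 2 = 16
- t*(α/2, 16) = 1.7459

Step 2: Calculate margin of error
Margin = 1.7459 × 0.1614 = 0.2818

Step 3: Construct interval
CI = 2.4868 ± 0.2818
CI = (2.2050, 2.7686)

Interpretation: intervals built this way capture the true β₁ in 90% of repeated samples; here the plausible range for the per-unit effect of x on y is 2.2050 to 2.7686.
Both endpoints are positive, so the data support a genuinely positive slope at this confidence level.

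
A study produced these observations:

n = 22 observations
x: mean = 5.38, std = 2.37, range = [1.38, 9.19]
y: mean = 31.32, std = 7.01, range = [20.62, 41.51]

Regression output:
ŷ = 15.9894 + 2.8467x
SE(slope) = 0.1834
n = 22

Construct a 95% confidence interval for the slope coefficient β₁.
The 95% CI for β₁ is (2.4641, 3.2293)

Confidence interval for the slope:

The 95% CI for β₁ is: β̂₁ ± t*(α/2, n-2) × SE(β̂₁)

Step 1: Find critical t-value
- Confidence level = 0.95
- Degrees of freedom = n - 2 = 22 - 2 = 20
- t*(α/2, 20) = 2.0860

Step 2: Calculate margin of error
Margin = 2.0860 × 0.1834 = 0.3826

Step 3: Construct interval
CI = 2.8467 ± 0.3826
CI = (2.4641, 3.2293)

Interpretation: each one-unit increase in x is associated with a change in mean y of between 2.4641 and 3.2293, with 95% confidence.
The interval does not include 0, suggesting a significant linear relationship.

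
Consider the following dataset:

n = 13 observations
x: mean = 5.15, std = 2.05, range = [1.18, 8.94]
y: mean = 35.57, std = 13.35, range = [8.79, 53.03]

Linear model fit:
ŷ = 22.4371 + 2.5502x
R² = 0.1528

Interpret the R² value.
R² = 0.1528 means 15.28% of the variation in y is explained by the linear relationship with x. This indicates a weak fit.

R² = 1 − SS_res/SS_tot compares the residual scatter to the total scatter of y about its mean.

Here R² = 0.1528:
- Explained: 15.28% of the variation in y
- Unexplained (residual): 100% − 15.28% = 84.72%
- Rule of thumb (below 0.3 weak; 0.3 to below 0.7 moderate; 0.7 and above strong) → weak

Calculation: R² = 1 − (SS_res / SS_tot), where SS_res is the sum of squared residuals and SS_tot the total sum of squares.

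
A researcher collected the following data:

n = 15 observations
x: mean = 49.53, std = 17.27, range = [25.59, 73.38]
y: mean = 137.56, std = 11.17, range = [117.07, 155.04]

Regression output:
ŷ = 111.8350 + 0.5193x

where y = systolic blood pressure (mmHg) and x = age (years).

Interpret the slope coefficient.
For each additional year of age, predicted blood pressure increases by approximately 0.5193 mmHg.

The slope coefficient β₁ = 0.5193 represents the marginal effect of age on blood pressure.

Interpretation:
- Age up by 1 year → predicted blood pressure increases by 0.5193 mmHg
- This is a linear approximation: the same per-unit change is assumed across the whole observed x range
- The slope describes association in these data, not necessarily a causal effect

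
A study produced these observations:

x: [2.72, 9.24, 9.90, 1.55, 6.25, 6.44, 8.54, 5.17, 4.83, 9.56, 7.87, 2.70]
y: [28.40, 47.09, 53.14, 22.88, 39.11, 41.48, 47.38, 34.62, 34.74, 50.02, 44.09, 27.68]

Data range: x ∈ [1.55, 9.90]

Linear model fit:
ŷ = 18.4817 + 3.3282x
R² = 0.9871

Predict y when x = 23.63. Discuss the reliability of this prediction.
ŷ = 97.1271, but this is extrapolation (above the data range [1.55, 9.90]) and may be unreliable.

Prediction calculation:
ŷ = 18.4817 + 3.3282 × 23.63
ŷ = 97.1271

Reliability:
- Data range: x ∈ [1.55, 9.90]
- Prediction point: x = 23.63 is 13.73 units above the observed range → this is EXTRAPOLATION, not interpolation

Why that matters here:
- R² describes fit only over the sampled x values; it says nothing about behaviour beyond them
- The standard error of prediction grows with (x − x̄)², and x = 23.63 is far from x̄ = 6.23
- The linear relationship may not hold outside the observed range

The R² = 0.9871 only validates the fit within [1.55, 9.90]; treat ŷ = 97.1271 with caution.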